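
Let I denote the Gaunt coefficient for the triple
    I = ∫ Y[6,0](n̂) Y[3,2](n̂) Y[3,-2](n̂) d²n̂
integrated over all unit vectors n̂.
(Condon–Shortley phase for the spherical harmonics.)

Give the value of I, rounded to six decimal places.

0.071126

Rules hold: Σm=0, L=12 even, 3≤3≤9.
N = 13·7·7 = 637
Δ = 6!·6!·0!/13! = 1/12012
Racah Σ t=3..3: t=3:−1/1296 = -1/1296
⇒ 3j(6 3 3; 0 0 0)² = 100/3003, sgn +1
Racah Σ t=5..5: t=5:−1/14400 = -1/14400
⇒ 3j(6 3 3; 0 2 -2)² = 3/1001, sgn +1
4πI² = N·(3j₀)²·(3jₘ)² = 100/1573
I = +1·√(0.0635728/4π) = 0.07112638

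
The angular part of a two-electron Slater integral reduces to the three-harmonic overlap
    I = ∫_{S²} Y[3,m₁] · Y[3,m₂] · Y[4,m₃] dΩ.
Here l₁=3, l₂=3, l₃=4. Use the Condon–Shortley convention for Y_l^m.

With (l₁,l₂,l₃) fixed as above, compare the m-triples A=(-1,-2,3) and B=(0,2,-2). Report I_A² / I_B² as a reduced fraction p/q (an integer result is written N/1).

14/3

l's match ⇒ only the (l;m) 3-j factors differ between A and B.
A: triangle coeff Δ(3,3,4) = 1/34650; Σ_t [0,1]: t=0:+1/288 t=1:−1/144 = -1/288; (3j)²=1/99 [(3 3 4; -1 -2 3)], sign=+1
B: triangle coeff Δ(3,3,4) = 1/34650; Σ_t [1,2]: t=1:−1/96 t=2:+1/72 = 1/288; (3j)²=1/462 [(3 3 4; 0 2 -2)], sign=+1
I_A²/I_B² = (1/99)/(1/462) = 14/3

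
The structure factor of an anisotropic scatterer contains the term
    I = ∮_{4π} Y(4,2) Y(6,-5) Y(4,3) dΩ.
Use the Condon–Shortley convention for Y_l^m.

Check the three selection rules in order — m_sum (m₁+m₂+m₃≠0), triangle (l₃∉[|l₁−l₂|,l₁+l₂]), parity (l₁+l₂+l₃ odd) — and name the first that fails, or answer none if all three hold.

none

Σmᵢ = 0  ✓
l₃∈[|l₁−l₂|,l₁+l₂]=[2,10], have l₃=4  ✓
Σlᵢ = 14 ⇒ even  ✓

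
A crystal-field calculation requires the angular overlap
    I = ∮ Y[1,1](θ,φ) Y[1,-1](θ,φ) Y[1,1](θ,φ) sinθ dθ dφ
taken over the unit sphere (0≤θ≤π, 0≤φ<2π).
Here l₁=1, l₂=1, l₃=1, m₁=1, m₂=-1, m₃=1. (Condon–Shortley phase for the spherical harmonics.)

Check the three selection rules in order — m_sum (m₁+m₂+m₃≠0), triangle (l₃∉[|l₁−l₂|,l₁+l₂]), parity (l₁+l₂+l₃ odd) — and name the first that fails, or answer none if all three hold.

azimuthal sum: 1 − 1 + 1 = 1  ✗
0 ≤ 1 ≤ 2 (triangle on l)
L = 1 + 1 + 1 = 3 (odd)

m_sum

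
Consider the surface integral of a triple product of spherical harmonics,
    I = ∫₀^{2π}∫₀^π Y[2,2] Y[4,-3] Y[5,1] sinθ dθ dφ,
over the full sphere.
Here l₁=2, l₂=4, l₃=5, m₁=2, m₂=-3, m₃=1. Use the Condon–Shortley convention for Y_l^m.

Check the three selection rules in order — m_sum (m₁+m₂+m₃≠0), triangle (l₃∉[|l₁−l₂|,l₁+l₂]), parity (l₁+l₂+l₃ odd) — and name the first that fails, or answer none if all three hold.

parity

Σmᵢ = 0  ✓
l₃∈[|l₁−l₂|,l₁+l₂]=[2,6], have l₃=5  ✓
Σlᵢ = 11 ⇒ odd  ✗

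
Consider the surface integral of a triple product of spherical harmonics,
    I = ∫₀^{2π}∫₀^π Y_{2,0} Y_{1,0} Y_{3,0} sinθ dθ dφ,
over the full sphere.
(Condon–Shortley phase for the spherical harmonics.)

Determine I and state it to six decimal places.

m-sum 0 ✓  L=6 even ✓  1≤3≤3 ✓
Π(2lᵢ+1) = 5×3×7 = 105
triangle coeff Δ(2,1,3) = 1/105
Σ_t [0,0]: t=0:+1/4 = 1/4
(3j)²=3/35 [(2 1 3; 0 0 0)], sign=-1
(m-triple is (0,0,0) — same symbol as above.)
⇒ 4πI² = 27/35
I = (+1)√(27/35/(4π)) = 0.24776670

0.247767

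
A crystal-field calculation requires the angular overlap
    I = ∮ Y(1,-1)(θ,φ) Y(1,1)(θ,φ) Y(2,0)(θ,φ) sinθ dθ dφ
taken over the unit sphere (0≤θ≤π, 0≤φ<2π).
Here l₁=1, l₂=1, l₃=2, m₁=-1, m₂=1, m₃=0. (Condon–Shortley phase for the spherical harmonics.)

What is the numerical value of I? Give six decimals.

Checks pass: Σm=0; 4 even; l₃=2∈[0,2].
(2·1+1)(2·1+1)(2·2+1) = 45
Δ: 0! 2! 2! / 5! → 1/30
sum: t=0:+1/1 = 1/1
3j²(1 1 2; 0 0 0) = Δ·Π!·Σ² = 2/15  (sign +1)
sum: t=0:+1/4 = 1/4
3j²(1 1 2; -1 1 0) = Δ·Π!·Σ² = 1/30  (sign +1)
combine: 4πI² = 45·2/15·1/30 = 1/5
take √, sign +1: I = 0.12615663

0.126157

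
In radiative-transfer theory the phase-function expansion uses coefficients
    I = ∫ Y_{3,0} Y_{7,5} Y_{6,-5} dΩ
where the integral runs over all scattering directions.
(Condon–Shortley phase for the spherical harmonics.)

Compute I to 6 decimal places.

Rules hold: Σm=0, L=16 even, 4≤6≤10.
N = 7·15·13 = 1365
Δ = 4!·2!·10!/17! = 1/2042040
Racah Σ t=1..3: t=1:−1/207360 t=2:+1/57600 t=3:−1/207360 = 1/129600
⇒ 3j(3 7 6; 0 0 0)² = 168/12155, sgn +1
Racah Σ t=2..3: t=2:+1/14515200 t=3:−1/4354560 = -1/6220800
⇒ 3j(3 7 6; 0 5 -5)² = 77/4420, sgn +1
4πI² = N·(3j₀)²·(3jₘ)² = 6174/18785
I = +1·√(0.328666/4π) = 0.16172337

0.161723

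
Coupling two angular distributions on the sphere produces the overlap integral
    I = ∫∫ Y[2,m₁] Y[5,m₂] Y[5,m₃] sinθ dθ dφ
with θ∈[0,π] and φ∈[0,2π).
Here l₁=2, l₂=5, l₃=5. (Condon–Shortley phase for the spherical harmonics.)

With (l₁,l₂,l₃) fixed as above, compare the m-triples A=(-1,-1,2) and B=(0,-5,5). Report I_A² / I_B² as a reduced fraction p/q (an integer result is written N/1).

14/75

Same 2,5,5: normalisation and zero-m 3j drop out of the ratio.
A: Δ: 2! 2! 8! / 13! → 1/38610; sum: t=1:−1/1440 t=2:+1/2880 = -1/2880; 3j²(2 5 5; -1 -1 2) = Δ·Π!·Σ² = 7/715  (sign +1)
B: Δ: 2! 2! 8! / 13! → 1/38610; sum: t=0:+1/161280 = 1/161280; 3j²(2 5 5; 0 -5 5) = Δ·Π!·Σ² = 15/286  (sign +1)
I_A²/I_B² = (7/715)/(15/286) = 14/75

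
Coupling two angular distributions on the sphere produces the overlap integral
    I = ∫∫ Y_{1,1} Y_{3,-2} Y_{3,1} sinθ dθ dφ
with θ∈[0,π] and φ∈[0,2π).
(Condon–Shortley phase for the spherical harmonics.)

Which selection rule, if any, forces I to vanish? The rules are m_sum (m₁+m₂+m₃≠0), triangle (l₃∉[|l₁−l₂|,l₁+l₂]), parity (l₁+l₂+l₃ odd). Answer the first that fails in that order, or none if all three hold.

parity

Σmᵢ = 0  ✓
l₃∈[|l₁−l₂|,l₁+l₂]=[2,4], have l₃=3  ✓
Σlᵢ = 7 ⇒ odd  ✗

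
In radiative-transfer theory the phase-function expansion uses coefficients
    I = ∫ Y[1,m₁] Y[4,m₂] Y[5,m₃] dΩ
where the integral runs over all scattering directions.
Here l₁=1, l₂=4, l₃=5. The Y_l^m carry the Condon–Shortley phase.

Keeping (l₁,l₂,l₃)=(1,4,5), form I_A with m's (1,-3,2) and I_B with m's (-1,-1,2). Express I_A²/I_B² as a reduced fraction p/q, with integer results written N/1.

Same 1,4,5: normalisation and zero-m 3j drop out of the ratio.
A: Δ: 0! 2! 8! / 11! → 1/495; sum: t=0:+1/10080 = 1/10080; 3j²(1 4 5; 1 -3 2) = Δ·Π!·Σ² = 1/165  (sign -1)
B: Δ: 0! 2! 8! / 11! → 1/495; sum: t=0:+1/1440 = 1/1440; 3j²(1 4 5; -1 -1 2) = Δ·Π!·Σ² = 7/165  (sign -1)
I_A²/I_B² = (1/165)/(7/165) = 1/7

1/7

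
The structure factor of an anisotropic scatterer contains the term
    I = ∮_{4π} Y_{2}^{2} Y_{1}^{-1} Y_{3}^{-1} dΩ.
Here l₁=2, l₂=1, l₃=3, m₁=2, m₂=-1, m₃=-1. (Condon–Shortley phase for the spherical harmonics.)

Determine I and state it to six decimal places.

m-sum 0 ✓  L=6 even ✓  1≤3≤3 ✓
Π(2lᵢ+1) = 5×3×7 = 105
triangle coeff Δ(2,1,3) = 1/105
Σ_t [0,0]: t=0:+1/4 = 1/4
(3j)²=3/35 [(2 1 3; 0 0 0)], sign=-1
Σ_t [0,0]: t=0:+1/48 = 1/48
(3j)²=1/105 [(2 1 3; 2 -1 -1)], sign=+1
⇒ 4πI² = 3/35
I = (-1)√(3/35/(4π)) = -0.08258890

-0.082589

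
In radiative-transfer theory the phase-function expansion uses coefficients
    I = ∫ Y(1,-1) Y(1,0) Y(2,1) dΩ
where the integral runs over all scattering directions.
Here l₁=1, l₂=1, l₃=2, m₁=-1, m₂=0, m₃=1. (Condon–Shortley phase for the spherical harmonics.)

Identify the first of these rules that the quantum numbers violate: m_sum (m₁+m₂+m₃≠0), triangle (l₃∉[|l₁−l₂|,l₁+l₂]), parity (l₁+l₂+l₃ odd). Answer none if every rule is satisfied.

none

azimuthal sum: -1 + 0 + 1 = 0  ✓
0 ≤ 2 ≤ 2 (triangle on l)  ✓
L = 1 + 1 + 2 = 4 (even)  ✓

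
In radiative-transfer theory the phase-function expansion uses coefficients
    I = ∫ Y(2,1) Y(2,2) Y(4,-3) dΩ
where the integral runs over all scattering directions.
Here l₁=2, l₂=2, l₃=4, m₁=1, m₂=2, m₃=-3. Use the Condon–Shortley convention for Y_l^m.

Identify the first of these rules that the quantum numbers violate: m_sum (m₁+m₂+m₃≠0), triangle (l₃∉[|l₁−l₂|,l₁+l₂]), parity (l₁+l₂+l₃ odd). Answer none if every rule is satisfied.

m₁+m₂+m₃ = 1 + 2 − 3 = 0  ✓
triangle: |2−2|=0 ≤ l₃=4 ≤ 2+2=4  ✓
parity: l₁+l₂+l₃ = 8 is even  ✓

none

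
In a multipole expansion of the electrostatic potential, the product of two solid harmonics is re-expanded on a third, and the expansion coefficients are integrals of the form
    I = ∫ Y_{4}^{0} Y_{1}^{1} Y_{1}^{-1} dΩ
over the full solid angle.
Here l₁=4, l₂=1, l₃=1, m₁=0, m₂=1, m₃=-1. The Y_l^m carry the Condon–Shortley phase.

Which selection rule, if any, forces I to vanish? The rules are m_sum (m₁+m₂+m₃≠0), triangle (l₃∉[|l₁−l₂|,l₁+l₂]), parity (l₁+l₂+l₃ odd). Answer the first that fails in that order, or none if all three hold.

triangle

Σmᵢ = 0  ✓
l₃∈[|l₁−l₂|,l₁+l₂]=[3,5], have l₃=1  ✗
Σlᵢ = 6 ⇒ even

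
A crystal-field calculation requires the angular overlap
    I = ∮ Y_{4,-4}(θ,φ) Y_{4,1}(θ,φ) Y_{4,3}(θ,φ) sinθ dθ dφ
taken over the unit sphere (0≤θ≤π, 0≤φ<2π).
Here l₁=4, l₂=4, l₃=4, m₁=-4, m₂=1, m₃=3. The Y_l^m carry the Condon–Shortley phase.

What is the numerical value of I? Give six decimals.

-0.168431

Checks pass: Σm=0; 12 even; l₃=4∈[0,8].
(2·4+1)(2·4+1)(2·4+1) = 729
Δ: 4! 4! 4! / 13! → 1/450450
sum: t=0:+1/13824 t=1:−1/216 t=2:+1/64 t=3:−1/216 t=4:+1/13824 = 5/768
3j²(4 4 4; 0 0 0) = Δ·Π!·Σ² = 18/1001  (sign +1)
sum: t=4:+1/3456 = 1/3456
3j²(4 4 4; -4 1 3) = Δ·Π!·Σ² = 35/1287  (sign -1)
combine: 4πI² = 729·18/1001·35/1287 = 7290/20449
take √, sign -1: I = -0.16843130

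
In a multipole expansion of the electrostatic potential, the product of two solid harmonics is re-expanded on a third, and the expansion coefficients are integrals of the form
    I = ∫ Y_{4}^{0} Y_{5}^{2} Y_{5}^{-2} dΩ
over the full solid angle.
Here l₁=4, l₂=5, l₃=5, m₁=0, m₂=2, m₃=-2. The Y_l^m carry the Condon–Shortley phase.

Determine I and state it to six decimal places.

m-sum 0 ✓  L=14 even ✓  1≤5≤9 ✓
Π(2lᵢ+1) = 9×11×11 = 1089
triangle coeff Δ(4,5,5) = 1/3153150
Σ_t [0,4]: t=0:+1/69120 t=1:−1/1728 t=2:+1/576 t=3:−1/1728 t=4:+1/69120 = 7/11520
(3j)²=2/143 [(4 5 5; 0 0 0)], sign=-1
Σ_t [1,4]: t=1:−1/25920 t=2:+1/1920 t=3:−1/1728 t=4:+1/20736 = -1/20736
(3j)²=1/2574 [(4 5 5; 0 2 -2)], sign=+1
⇒ 4πI² = 1/169
I = (-1)√(1/169/(4π)) = -0.02169960

-0.021700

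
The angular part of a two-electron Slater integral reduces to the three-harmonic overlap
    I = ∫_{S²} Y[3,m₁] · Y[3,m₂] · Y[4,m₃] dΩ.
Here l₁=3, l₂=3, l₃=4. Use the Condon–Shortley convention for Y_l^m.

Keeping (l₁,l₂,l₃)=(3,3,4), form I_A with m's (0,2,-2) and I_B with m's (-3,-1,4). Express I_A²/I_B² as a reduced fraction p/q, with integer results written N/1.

1/14

l's match ⇒ only the (l;m) 3-j factors differ between A and B.
A: triangle coeff Δ(3,3,4) = 1/34650; Σ_t [1,2]: t=1:−1/96 t=2:+1/72 = 1/288; (3j)²=1/462 [(3 3 4; 0 2 -2)], sign=+1
B: triangle coeff Δ(3,3,4) = 1/34650; Σ_t [2,2]: t=2:+1/1152 = 1/1152; (3j)²=1/33 [(3 3 4; -3 -1 4)], sign=+1
I_A²/I_B² = (1/462)/(1/33) = 1/14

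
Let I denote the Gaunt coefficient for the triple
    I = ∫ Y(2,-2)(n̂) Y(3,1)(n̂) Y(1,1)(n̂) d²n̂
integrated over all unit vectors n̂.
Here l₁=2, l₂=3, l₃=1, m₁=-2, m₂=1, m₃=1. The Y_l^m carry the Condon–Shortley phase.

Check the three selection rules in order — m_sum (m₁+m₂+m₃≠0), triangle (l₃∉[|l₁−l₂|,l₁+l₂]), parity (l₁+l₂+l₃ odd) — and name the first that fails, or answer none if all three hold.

none

azimuthal sum: -2 + 1 + 1 = 0  ✓
1 ≤ 1 ≤ 5 (triangle on l)  ✓
L = 2 + 3 + 1 = 6 (even)  ✓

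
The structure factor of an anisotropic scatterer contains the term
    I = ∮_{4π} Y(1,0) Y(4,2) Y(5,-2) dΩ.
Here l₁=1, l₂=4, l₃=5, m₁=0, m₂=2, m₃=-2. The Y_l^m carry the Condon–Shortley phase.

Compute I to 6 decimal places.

Checks pass: Σm=0; 10 even; l₃=5∈[3,5].
(2·1+1)(2·4+1)(2·5+1) = 297
Δ: 0! 2! 8! / 11! → 1/495
sum: t=0:+1/576 = 1/576
3j²(1 4 5; 0 0 0) = Δ·Π!·Σ² = 5/99  (sign -1)
sum: t=0:+1/1440 = 1/1440
3j²(1 4 5; 0 2 -2) = Δ·Π!·Σ² = 7/165  (sign -1)
combine: 4πI² = 297·5/99·7/165 = 7/11
take √, sign +1: I = 0.22503380

0.225034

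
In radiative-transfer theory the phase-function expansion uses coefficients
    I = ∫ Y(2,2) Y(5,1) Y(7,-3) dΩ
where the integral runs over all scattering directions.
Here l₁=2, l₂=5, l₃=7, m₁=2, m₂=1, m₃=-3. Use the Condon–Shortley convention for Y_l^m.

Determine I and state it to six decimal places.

m-sum 0 ✓  L=14 even ✓  3≤7≤7 ✓
Π(2lᵢ+1) = 5×11×15 = 825
triangle coeff Δ(2,5,7) = 1/15015
Σ_t [0,0]: t=0:+1/57600 = 1/57600
(3j)²=21/715 [(2 5 7; 0 0 0)], sign=-1
Σ_t [0,0]: t=0:+1/414720 = 1/414720
(3j)²=2/143 [(2 5 7; 2 1 -3)], sign=+1
⇒ 4πI² = 630/1859
I = (-1)√(630/1859/(4π)) = -0.16421985

-0.164220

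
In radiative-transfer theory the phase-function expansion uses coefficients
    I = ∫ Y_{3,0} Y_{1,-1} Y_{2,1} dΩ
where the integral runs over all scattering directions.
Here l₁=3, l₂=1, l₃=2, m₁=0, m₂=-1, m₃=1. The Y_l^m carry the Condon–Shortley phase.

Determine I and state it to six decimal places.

m-sum 0 ✓  L=6 even ✓  2≤2≤4 ✓
Π(2lᵢ+1) = 7×3×5 = 105
triangle coeff Δ(3,1,2) = 1/105
Σ_t [1,1]: t=1:−1/4 = -1/4
(3j)²=3/35 [(3 1 2; 0 0 0)], sign=-1
Σ_t [0,0]: t=0:+1/12 = 1/12
(3j)²=1/35 [(3 1 2; 0 -1 1)], sign=-1
⇒ 4πI² = 9/35
I = (+1)√(9/35/(4π)) = 0.14304817

0.143048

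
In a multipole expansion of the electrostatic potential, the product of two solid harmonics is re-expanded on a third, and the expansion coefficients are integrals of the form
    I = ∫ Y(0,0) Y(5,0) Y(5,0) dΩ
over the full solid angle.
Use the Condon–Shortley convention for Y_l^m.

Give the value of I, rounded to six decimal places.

0.282095

m-sum 0 ✓  L=10 even ✓  5≤5≤5 ✓
Π(2lᵢ+1) = 1×11×11 = 121
triangle coeff Δ(0,5,5) = 1/11
Σ_t [0,0]: t=0:+1/14400 = 1/14400
(3j)²=1/11 [(0 5 5; 0 0 0)], sign=-1
(m-triple is (0,0,0) — same symbol as above.)
⇒ 4πI² = 1/1
I = (+1)√(1/1/(4π)) = 0.28209479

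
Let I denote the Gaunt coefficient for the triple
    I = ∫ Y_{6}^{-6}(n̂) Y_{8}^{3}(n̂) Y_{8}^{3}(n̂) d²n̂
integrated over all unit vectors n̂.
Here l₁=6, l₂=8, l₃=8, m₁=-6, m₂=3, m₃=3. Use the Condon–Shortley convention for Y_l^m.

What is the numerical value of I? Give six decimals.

Rules hold: Σm=0, L=22 even, 2≤8≤14.
N = 13·17·17 = 3757
Δ = 6!·6!·10!/23! = 1/13742520792
Racah Σ t=0..6: t=0:+1/41803776000 t=1:−1/435456000 t=2:+1/39813120 t=3:−1/18662400 t=4:+1/39813120 t=5:−1/435456000 t=6:+1/41803776000 = -11/1393459200
⇒ 3j(6 8 8; 0 0 0)² = 600/96577, sgn -1
Racah Σ t=6..6: t=6:+1/7464960000 = 1/7464960000
⇒ 3j(6 8 8; -6 3 3)² = 1386/96577, sgn -1
4πI² = N·(3j₀)²·(3jₘ)² = 831600/2482597
I = +1·√(0.334972/4π) = 0.16326729

0.163267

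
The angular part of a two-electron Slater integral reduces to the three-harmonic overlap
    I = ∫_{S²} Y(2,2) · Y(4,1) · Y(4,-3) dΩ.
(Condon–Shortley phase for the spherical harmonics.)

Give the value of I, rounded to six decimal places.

0.159270

Checks pass: Σm=0; 10 even; l₃=4∈[2,6].
(2·2+1)(2·4+1)(2·4+1) = 405
Δ: 2! 2! 6! / 11! → 1/13860
sum: t=0:+1/192 t=1:−1/36 t=2:+1/192 = -5/288
3j²(2 4 4; 0 0 0) = Δ·Π!·Σ² = 20/693  (sign -1)
sum: t=0:+1/480 = 1/480
3j²(2 4 4; 2 1 -3) = Δ·Π!·Σ² = 3/110  (sign -1)
combine: 4πI² = 405·20/693·3/110 = 270/847
take √, sign +1: I = 0.15927046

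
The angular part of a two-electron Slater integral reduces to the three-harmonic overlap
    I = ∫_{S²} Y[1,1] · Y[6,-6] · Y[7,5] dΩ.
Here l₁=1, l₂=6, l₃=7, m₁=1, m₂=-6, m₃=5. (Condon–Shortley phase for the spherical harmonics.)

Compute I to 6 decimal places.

-0.034990

Rules hold: Σm=0, L=14 even, 5≤7≤7.
N = 3·13·15 = 585
Δ = 0!·2!·12!/15! = 1/1365
Racah Σ t=0..0: t=0:+1/518400 = 1/518400
⇒ 3j(1 6 7; 0 0 0)² = 7/195, sgn -1
Racah Σ t=0..0: t=0:+1/958003200 = 1/958003200
⇒ 3j(1 6 7; 1 -6 5)² = 1/1365, sgn +1
4πI² = N·(3j₀)²·(3jₘ)² = 1/65
I = -1·√(0.0153846/4π) = -0.03498955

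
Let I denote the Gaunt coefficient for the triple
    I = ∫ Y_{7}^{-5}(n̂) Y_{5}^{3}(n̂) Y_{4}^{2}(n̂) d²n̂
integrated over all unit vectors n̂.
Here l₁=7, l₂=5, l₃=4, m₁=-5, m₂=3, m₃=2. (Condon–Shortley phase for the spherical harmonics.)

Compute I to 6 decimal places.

-0.151274

m-sum 0 ✓  L=16 even ✓  2≤4≤12 ✓
Π(2lᵢ+1) = 15×11×9 = 1485
triangle coeff Δ(7,5,4) = 1/6126120
Σ_t [3,5]: t=3:−1/69120 t=4:+1/20736 t=5:−1/69120 = 1/51840
(3j)²=280/21879 [(7 5 4; 0 0 0)], sign=+1
Σ_t [6,8]: t=6:+1/2073600 t=7:−1/604800 t=8:+1/3870720 = -53/58060800
(3j)²=2809/185640 [(7 5 4; -5 3 2)], sign=-1
⇒ 4πI² = 14045/48841
I = (-1)√(14045/48841/(4π)) = -0.15127378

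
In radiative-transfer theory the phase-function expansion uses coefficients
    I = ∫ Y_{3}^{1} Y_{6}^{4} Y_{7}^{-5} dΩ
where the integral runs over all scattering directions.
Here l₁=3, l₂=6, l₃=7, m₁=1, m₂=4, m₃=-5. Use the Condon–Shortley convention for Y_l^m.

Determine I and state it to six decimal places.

-0.082471

Checks pass: Σm=0; 16 even; l₃=7∈[3,9].
(2·3+1)(2·6+1)(2·7+1) = 1365
Δ: 2! 4! 10! / 17! → 1/2042040
sum: t=0:+1/207360 t=1:−1/57600 t=2:+1/207360 = -1/129600
3j²(3 6 7; 0 0 0) = Δ·Π!·Σ² = 168/12155  (sign +1)
sum: t=0:+1/29030400 t=1:−1/2177280 t=2:+1/3870720 = -29/174182400
3j²(3 6 7; 1 4 -5) = Δ·Π!·Σ² = 841/185640  (sign -1)
combine: 4πI² = 1365·168/12155·841/185640 = 17661/206635
take √, sign -1: I = -0.08247091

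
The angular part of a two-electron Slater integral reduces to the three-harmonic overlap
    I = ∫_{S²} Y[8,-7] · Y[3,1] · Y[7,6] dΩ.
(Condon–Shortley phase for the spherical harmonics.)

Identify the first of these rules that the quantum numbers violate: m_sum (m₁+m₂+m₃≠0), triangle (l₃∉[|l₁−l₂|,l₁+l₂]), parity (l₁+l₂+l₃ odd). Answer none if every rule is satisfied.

azimuthal sum: -7 + 1 + 6 = 0  ✓
5 ≤ 7 ≤ 11 (triangle on l)  ✓
L = 8 + 3 + 7 = 18 (even)  ✓

none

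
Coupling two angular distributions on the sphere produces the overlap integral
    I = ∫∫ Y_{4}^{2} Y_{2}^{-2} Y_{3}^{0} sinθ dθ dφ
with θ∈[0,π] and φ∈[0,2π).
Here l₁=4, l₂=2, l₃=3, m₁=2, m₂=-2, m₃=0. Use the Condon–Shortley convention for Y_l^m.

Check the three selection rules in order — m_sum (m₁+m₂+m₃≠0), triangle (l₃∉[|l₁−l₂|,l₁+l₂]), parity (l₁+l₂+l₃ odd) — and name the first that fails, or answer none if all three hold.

parity

Σmᵢ = 0  ✓
l₃∈[|l₁−l₂|,l₁+l₂]=[2,6], have l₃=3  ✓
Σlᵢ = 9 ⇒ odd  ✗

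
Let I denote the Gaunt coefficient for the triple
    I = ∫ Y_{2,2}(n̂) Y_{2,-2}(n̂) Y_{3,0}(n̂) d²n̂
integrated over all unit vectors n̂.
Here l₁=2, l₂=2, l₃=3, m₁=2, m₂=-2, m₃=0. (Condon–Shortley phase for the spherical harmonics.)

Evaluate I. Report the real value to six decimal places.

l₁+l₂+l₃=7 is odd: 3j(l;000)=0 ⇒ I=0

0.000000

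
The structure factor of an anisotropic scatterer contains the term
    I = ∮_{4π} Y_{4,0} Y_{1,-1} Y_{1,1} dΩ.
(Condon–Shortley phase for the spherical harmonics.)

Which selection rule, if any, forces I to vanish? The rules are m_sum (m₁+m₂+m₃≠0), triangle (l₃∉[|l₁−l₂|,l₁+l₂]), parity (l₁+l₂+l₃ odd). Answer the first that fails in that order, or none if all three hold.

triangle

m₁+m₂+m₃ = 0 − 1 + 1 = 0  ✓
triangle: |4−1|=3 ≤ l₃=1 ≤ 4+1=5  ✗
parity: l₁+l₂+l₃ = 6 is even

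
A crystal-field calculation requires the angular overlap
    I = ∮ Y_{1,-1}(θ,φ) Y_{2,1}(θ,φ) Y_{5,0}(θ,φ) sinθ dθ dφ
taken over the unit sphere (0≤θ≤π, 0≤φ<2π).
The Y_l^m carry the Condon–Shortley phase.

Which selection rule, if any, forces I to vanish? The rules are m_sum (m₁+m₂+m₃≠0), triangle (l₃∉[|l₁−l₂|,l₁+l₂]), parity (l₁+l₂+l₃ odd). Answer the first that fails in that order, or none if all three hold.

m₁+m₂+m₃ = -1 + 1 + 0 = 0  ✓
triangle: |1−2|=1 ≤ l₃=5 ≤ 1+2=3  ✗
parity: l₁+l₂+l₃ = 8 is even

triangle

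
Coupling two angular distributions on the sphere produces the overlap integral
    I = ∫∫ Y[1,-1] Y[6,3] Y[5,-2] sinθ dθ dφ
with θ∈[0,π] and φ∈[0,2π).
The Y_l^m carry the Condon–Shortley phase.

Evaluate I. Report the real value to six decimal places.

Rules hold: Σm=0, L=12 even, 5≤5≤7.
N = 3·13·11 = 429
Δ = 2!·0!·10!/13! = 1/858
Racah Σ t=1..1: t=1:−1/14400 = -1/14400
⇒ 3j(1 6 5; 0 0 0)² = 6/143, sgn +1
Racah Σ t=2..2: t=2:+1/60480 = 1/60480
⇒ 3j(1 6 5; -1 3 -2)² = 6/143, sgn -1
4πI² = N·(3j₀)²·(3jₘ)² = 108/143
I = -1·√(0.755245/4π) = -0.24515397

-0.245154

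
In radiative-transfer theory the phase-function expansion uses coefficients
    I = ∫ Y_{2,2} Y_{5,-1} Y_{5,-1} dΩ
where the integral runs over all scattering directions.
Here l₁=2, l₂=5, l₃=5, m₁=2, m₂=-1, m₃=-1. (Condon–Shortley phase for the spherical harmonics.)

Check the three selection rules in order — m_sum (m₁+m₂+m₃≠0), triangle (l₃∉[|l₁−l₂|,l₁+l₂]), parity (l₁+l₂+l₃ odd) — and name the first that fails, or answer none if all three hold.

none

Σmᵢ = 0  ✓
l₃∈[|l₁−l₂|,l₁+l₂]=[3,7], have l₃=5  ✓
Σlᵢ = 12 ⇒ even  ✓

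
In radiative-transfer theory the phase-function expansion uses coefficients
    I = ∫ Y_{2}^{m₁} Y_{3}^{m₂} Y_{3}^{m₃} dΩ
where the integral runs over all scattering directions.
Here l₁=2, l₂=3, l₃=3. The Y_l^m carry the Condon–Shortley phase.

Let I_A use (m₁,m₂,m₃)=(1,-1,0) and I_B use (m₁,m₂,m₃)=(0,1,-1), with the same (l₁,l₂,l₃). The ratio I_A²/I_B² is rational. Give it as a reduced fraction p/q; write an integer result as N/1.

2/9

l's match ⇒ only the (l;m) 3-j factors differ between A and B.
A: triangle coeff Δ(2,3,3) = 1/3780; Σ_t [0,1]: t=0:+1/8 t=1:−1/12 = 1/24; (3j)²=1/210 [(2 3 3; 1 -1 0)], sign=-1
B: triangle coeff Δ(2,3,3) = 1/3780; Σ_t [0,2]: t=0:+1/96 t=1:−1/6 t=2:+1/16 = -3/32; (3j)²=3/140 [(2 3 3; 0 1 -1)], sign=-1
I_A²/I_B² = (1/210)/(3/140) = 2/9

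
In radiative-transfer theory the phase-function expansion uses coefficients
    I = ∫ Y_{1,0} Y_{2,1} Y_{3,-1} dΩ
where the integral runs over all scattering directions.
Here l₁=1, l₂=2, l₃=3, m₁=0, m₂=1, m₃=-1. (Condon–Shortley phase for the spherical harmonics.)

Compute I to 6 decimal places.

-0.233597

m-sum 0 ✓  L=6 even ✓  1≤3≤3 ✓
Π(2lᵢ+1) = 3×5×7 = 105
triangle coeff Δ(1,2,3) = 1/105
Σ_t [0,0]: t=0:+1/4 = 1/4
(3j)²=3/35 [(1 2 3; 0 0 0)], sign=-1
Σ_t [0,0]: t=0:+1/6 = 1/6
(3j)²=8/105 [(1 2 3; 0 1 -1)], sign=+1
⇒ 4πI² = 24/35
I = (-1)√(24/35/(4π)) = -0.23359668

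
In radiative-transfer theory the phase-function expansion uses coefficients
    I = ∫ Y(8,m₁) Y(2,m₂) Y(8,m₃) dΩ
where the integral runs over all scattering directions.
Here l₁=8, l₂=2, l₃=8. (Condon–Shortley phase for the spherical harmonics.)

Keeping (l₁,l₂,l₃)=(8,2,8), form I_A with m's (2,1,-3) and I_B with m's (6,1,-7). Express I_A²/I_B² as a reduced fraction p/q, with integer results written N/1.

l's match ⇒ only the (l;m) 3-j factors differ between A and B.
A: triangle coeff Δ(8,2,8) = 1/348840; Σ_t [1,2]: t=1:−1/87091200 t=2:+1/174182400 = -1/174182400; (3j)²=55/7752 [(8 2 8; 2 1 -3)], sign=+1
B: triangle coeff Δ(8,2,8) = 1/348840; Σ_t [1,2]: t=1:−1/12454041600 t=2:+1/174356582400 = -1/13412044800; (3j)²=169/7752 [(8 2 8; 6 1 -7)], sign=+1
I_A²/I_B² = (55/7752)/(169/7752) = 55/169

55/169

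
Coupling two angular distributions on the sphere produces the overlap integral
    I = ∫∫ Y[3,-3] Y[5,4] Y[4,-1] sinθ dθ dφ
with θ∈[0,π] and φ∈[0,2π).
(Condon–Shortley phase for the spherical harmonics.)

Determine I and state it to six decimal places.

-0.186208

Checks pass: Σm=0; 12 even; l₃=4∈[2,8].
(2·3+1)(2·5+1)(2·4+1) = 693
Δ: 4! 2! 6! / 13! → 1/180180
sum: t=1:−1/576 t=2:+1/144 t=3:−1/576 = 1/288
3j²(3 5 4; 0 0 0) = Δ·Π!·Σ² = 20/1001  (sign +1)
sum: t=4:+1/5760 = 1/5760
3j²(3 5 4; -3 4 -1) = Δ·Π!·Σ² = 9/286  (sign -1)
combine: 4πI² = 693·20/1001·9/286 = 810/1859
take √, sign -1: I = -0.18620781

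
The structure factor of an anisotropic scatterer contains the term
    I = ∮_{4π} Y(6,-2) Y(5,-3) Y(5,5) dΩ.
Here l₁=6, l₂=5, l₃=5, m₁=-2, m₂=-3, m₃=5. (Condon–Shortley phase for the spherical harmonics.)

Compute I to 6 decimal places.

Rules hold: Σm=0, L=16 even, 1≤5≤11.
N = 13·11·11 = 1573
Δ = 6!·6!·4!/17! = 1/28588560
Racah Σ t=1..5: t=1:−1/345600 t=2:+1/13824 t=3:−1/5184 t=4:+1/13824 t=5:−1/345600 = -7/129600
⇒ 3j(6 5 5; 0 0 0)² = 80/7293, sgn +1
Racah Σ t=2..2: t=2:+1/829440 = 1/829440
⇒ 3j(6 5 5; -2 -3 5)² = 35/2431, sgn +1
4πI² = N·(3j₀)²·(3jₘ)² = 2800/11271
I = +1·√(0.248425/4π) = 0.14060244

0.140602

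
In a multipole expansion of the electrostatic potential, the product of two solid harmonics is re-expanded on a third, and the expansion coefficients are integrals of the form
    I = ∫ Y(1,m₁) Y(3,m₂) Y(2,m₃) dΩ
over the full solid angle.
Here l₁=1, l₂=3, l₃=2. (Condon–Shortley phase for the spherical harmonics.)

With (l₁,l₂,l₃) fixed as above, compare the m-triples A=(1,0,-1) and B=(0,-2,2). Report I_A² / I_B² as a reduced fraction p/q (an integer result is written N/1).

l's match ⇒ only the (l;m) 3-j factors differ between A and B.
A: triangle coeff Δ(1,3,2) = 1/105; Σ_t [0,0]: t=0:+1/12 = 1/12; (3j)²=1/35 [(1 3 2; 1 0 -1)], sign=-1
B: triangle coeff Δ(1,3,2) = 1/105; Σ_t [1,1]: t=1:−1/24 = -1/24; (3j)²=1/21 [(1 3 2; 0 -2 2)], sign=-1
I_A²/I_B² = (1/35)/(1/21) = 3/5

3/5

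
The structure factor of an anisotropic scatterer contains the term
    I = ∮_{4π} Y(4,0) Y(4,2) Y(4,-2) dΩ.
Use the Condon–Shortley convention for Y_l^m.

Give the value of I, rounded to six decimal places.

Checks pass: Σm=0; 12 even; l₃=4∈[0,8].
(2·4+1)(2·4+1)(2·4+1) = 729
Δ: 4! 4! 4! / 13! → 1/450450
sum: t=0:+1/13824 t=1:−1/216 t=2:+1/64 t=3:−1/216 t=4:+1/13824 = 5/768
3j²(4 4 4; 0 0 0) = Δ·Π!·Σ² = 18/1001  (sign +1)
sum: t=2:+1/384 t=3:−1/216 t=4:+1/2304 = -11/6912
3j²(4 4 4; 0 2 -2) = Δ·Π!·Σ² = 11/1638  (sign -1)
combine: 4πI² = 729·18/1001·11/1638 = 729/8281
take √, sign -1: I = -0.08369845

-0.083698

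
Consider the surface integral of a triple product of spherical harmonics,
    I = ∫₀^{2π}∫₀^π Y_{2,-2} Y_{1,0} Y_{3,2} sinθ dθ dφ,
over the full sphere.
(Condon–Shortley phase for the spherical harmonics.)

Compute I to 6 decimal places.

Rules hold: Σm=0, L=6 even, 1≤3≤3.
N = 5·3·7 = 105
Δ = 0!·4!·2!/7! = 1/105
Racah Σ t=0..0: t=0:+1/4 = 1/4
⇒ 3j(2 1 3; 0 0 0)² = 3/35, sgn -1
Racah Σ t=0..0: t=0:+1/24 = 1/24
⇒ 3j(2 1 3; -2 0 2)² = 1/21, sgn -1
4πI² = N·(3j₀)²·(3jₘ)² = 3/7
I = +1·√(0.428571/4π) = 0.18467439

0.184674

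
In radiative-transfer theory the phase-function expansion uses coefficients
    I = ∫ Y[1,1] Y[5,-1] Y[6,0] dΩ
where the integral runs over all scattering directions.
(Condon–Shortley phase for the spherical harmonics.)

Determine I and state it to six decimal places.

0.158246

Rules hold: Σm=0, L=12 even, 4≤6≤6.
N = 3·11·13 = 429
Δ = 0!·2!·10!/13! = 1/858
Racah Σ t=0..0: t=0:+1/14400 = 1/14400
⇒ 3j(1 5 6; 0 0 0)² = 6/143, sgn +1
Racah Σ t=0..0: t=0:+1/34560 = 1/34560
⇒ 3j(1 5 6; 1 -1 0)² = 5/286, sgn +1
4πI² = N·(3j₀)²·(3jₘ)² = 45/143
I = +1·√(0.314685/4π) = 0.15824621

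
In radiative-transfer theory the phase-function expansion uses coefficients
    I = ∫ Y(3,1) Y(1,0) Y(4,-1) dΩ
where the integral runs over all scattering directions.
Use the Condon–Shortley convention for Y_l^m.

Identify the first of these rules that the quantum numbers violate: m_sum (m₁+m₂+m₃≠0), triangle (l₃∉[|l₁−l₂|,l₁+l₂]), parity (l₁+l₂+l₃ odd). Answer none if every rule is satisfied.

none

m₁+m₂+m₃ = 1 + 0 − 1 = 0  ✓
triangle: |3−1|=2 ≤ l₃=4 ≤ 3+1=4  ✓
parity: l₁+l₂+l₃ = 8 is even  ✓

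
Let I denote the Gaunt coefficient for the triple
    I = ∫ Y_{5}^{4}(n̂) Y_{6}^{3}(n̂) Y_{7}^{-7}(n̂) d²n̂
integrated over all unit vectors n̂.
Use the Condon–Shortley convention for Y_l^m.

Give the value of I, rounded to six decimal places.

Rules hold: Σm=0, L=18 even, 1≤7≤11.
N = 11·13·15 = 2145
Δ = 4!·6!·8!/19! = 1/174594420
Racah Σ t=0..4: t=0:+1/4147200 t=1:−1/207360 t=2:+1/82944 t=3:−1/207360 t=4:+1/4147200 = 1/345600
⇒ 3j(5 6 7; 0 0 0)² = 420/46189, sgn -1
Racah Σ t=1..1: t=1:−1/174182400 = -1/174182400
⇒ 3j(5 6 7; 4 3 -7)² = 21/1615, sgn -1
4πI² = N·(3j₀)²·(3jₘ)² = 26460/104329
I = +1·√(0.253621/4π) = 0.14206512

0.142065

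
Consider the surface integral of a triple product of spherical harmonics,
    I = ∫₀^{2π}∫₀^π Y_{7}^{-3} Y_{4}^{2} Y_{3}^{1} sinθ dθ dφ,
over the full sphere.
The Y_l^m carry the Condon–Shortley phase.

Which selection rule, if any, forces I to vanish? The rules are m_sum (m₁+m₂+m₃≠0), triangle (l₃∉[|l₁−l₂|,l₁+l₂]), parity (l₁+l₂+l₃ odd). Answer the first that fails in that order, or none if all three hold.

m₁+m₂+m₃ = -3 + 2 + 1 = 0  ✓
triangle: |7−4|=3 ≤ l₃=3 ≤ 7+4=11  ✓
parity: l₁+l₂+l₃ = 14 is even  ✓

none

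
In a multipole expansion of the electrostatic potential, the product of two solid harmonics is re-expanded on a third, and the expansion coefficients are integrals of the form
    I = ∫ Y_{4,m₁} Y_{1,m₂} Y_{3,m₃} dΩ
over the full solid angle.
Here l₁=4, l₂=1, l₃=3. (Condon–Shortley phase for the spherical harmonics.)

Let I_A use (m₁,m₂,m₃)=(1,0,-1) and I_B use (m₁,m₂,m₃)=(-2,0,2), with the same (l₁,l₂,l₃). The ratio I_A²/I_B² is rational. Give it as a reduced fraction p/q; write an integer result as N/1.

5/4

Same 4,1,3: normalisation and zero-m 3j drop out of the ratio.
A: Δ: 2! 6! 0! / 9! → 1/252; sum: t=1:−1/48 = -1/48; 3j²(4 1 3; 1 0 -1) = Δ·Π!·Σ² = 5/84  (sign -1)
B: Δ: 2! 6! 0! / 9! → 1/252; sum: t=1:−1/120 = -1/120; 3j²(4 1 3; -2 0 2) = Δ·Π!·Σ² = 1/21  (sign +1)
I_A²/I_B² = (5/84)/(1/21) = 5/4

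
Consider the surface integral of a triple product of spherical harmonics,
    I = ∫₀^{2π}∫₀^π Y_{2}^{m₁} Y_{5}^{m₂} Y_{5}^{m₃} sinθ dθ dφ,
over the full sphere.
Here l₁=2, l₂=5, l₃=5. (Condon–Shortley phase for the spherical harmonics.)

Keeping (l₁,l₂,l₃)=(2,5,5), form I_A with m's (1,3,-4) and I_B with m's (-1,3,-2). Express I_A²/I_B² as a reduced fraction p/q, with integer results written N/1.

147/100

l's match ⇒ only the (l;m) 3-j factors differ between A and B.
A: triangle coeff Δ(2,5,5) = 1/38610; Σ_t [0,1]: t=0:+1/80640 t=1:−1/10080 = -1/11520; (3j)²=49/1430 [(2 5 5; 1 3 -4)], sign=+1
B: triangle coeff Δ(2,5,5) = 1/38610; Σ_t [1,2]: t=1:−1/10080 t=2:+1/2880 = 1/4032; (3j)²=10/429 [(2 5 5; -1 3 -2)], sign=-1
I_A²/I_B² = (49/1430)/(10/429) = 147/100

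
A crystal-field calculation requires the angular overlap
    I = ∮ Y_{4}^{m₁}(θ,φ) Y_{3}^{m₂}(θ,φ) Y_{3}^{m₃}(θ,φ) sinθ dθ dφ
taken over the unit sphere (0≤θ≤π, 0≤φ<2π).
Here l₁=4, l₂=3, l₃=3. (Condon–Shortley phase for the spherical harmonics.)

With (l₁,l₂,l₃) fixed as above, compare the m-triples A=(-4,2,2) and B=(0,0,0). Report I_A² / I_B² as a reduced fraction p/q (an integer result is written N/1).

35/18

l's match ⇒ only the (l;m) 3-j factors differ between A and B.
A: triangle coeff Δ(4,3,3) = 1/34650; Σ_t [4,4]: t=4:+1/576 = 1/576; (3j)²=5/99 [(4 3 3; -4 2 2)], sign=-1
B: triangle coeff Δ(4,3,3) = 1/34650; Σ_t [1,3]: t=1:−1/72 t=2:+1/16 t=3:−1/72 = 5/144; (3j)²=2/77 [(4 3 3; 0 0 0)], sign=-1
I_A²/I_B² = (5/99)/(2/77) = 35/18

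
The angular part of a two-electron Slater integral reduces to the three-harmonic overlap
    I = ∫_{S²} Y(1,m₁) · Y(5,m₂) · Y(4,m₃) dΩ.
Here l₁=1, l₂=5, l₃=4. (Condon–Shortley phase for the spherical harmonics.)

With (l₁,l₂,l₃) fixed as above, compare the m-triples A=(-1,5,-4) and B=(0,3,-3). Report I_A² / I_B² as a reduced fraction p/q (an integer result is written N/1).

Same 1,5,4: normalisation and zero-m 3j drop out of the ratio.
A: Δ: 2! 0! 8! / 11! → 1/495; sum: t=2:+1/80640 = 1/80640; 3j²(1 5 4; -1 5 -4) = Δ·Π!·Σ² = 1/11  (sign +1)
B: Δ: 2! 0! 8! / 11! → 1/495; sum: t=1:−1/5040 = -1/5040; 3j²(1 5 4; 0 3 -3) = Δ·Π!·Σ² = 16/495  (sign +1)
I_A²/I_B² = (1/11)/(16/495) = 45/16

45/16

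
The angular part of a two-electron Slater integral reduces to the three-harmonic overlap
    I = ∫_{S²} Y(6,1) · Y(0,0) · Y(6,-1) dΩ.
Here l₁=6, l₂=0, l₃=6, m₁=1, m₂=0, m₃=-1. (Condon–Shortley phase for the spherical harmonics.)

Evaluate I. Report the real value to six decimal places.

m-sum 0 ✓  L=12 even ✓  6≤6≤6 ✓
Π(2lᵢ+1) = 13×1×13 = 169
triangle coeff Δ(6,0,6) = 1/13
Σ_t [0,0]: t=0:+1/518400 = 1/518400
(3j)²=1/13 [(6 0 6; 0 0 0)], sign=+1
Σ_t [0,0]: t=0:+1/604800 = 1/604800
(3j)²=1/13 [(6 0 6; 1 0 -1)], sign=-1
⇒ 4πI² = 1/1
I = (-1)√(1/1/(4π)) = -0.28209479

-0.282095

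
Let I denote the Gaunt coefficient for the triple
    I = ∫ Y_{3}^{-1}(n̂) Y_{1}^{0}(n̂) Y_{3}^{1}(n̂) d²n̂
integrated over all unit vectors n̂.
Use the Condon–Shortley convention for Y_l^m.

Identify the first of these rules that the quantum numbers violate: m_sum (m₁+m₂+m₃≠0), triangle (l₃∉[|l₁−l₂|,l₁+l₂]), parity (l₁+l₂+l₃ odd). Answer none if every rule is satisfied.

parity

Σmᵢ = 0  ✓
l₃∈[|l₁−l₂|,l₁+l₂]=[2,4], have l₃=3  ✓
Σlᵢ = 7 ⇒ odd  ✗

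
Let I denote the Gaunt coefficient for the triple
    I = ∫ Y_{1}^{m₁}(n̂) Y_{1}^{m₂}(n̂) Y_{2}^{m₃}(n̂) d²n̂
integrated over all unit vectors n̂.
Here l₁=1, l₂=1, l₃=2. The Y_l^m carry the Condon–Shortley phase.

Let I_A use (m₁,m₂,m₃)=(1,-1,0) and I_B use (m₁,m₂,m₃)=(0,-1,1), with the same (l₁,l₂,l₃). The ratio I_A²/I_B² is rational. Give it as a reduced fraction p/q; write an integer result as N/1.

Same 1,1,2: normalisation and zero-m 3j drop out of the ratio.
A: Δ: 0! 2! 2! / 5! → 1/30; sum: t=0:+1/4 = 1/4; 3j²(1 1 2; 1 -1 0) = Δ·Π!·Σ² = 1/30  (sign +1)
B: Δ: 0! 2! 2! / 5! → 1/30; sum: t=0:+1/2 = 1/2; 3j²(1 1 2; 0 -1 1) = Δ·Π!·Σ² = 1/10  (sign -1)
I_A²/I_B² = (1/30)/(1/10) = 1/3

1/3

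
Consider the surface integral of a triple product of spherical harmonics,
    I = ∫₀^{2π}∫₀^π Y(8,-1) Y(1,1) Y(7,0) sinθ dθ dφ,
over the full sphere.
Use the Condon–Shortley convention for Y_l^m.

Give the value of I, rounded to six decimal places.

m-sum 0 ✓  L=16 even ✓  7≤7≤9 ✓
Π(2lᵢ+1) = 17×3×15 = 765
triangle coeff Δ(8,1,7) = 1/2040
Σ_t [1,1]: t=1:−1/25401600 = -1/25401600
(3j)²=8/255 [(8 1 7; 0 0 0)], sign=+1
Σ_t [2,2]: t=2:+1/50803200 = 1/50803200
(3j)²=3/170 [(8 1 7; -1 1 0)], sign=-1
⇒ 4πI² = 36/85
I = (-1)√(36/85/(4π)) = -0.18358486

-0.183585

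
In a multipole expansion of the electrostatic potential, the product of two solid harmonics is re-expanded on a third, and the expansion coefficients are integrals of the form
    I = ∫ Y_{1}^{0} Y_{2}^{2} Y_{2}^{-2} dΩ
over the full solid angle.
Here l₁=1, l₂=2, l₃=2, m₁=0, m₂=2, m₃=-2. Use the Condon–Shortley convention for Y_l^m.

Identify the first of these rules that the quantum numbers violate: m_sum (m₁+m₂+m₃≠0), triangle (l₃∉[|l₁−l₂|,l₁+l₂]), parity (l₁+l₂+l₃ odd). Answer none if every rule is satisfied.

parity

Σmᵢ = 0  ✓
l₃∈[|l₁−l₂|,l₁+l₂]=[1,3], have l₃=2  ✓
Σlᵢ = 5 ⇒ odd  ✗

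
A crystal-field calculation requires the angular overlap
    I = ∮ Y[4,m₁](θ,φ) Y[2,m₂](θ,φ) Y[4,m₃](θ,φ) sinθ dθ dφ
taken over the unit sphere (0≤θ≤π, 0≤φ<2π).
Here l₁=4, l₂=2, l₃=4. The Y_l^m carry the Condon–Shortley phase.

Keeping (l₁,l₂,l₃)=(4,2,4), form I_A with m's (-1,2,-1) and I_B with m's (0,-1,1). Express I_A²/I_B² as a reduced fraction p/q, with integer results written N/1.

Shared (l₁,l₂,l₃)=(4,2,4): N and (l;000)² cancel in I_A²/I_B².
A: Δ = 2!·6!·2!/11! = 1/13860; Racah Σ t=2..2: t=2:+1/144 = 1/144; ⇒ 3j(4 2 4; -1 2 -1)² = 10/231, sgn -1
B: Δ = 2!·6!·2!/11! = 1/13860; Racah Σ t=0..1: t=0:+1/96 t=1:−1/72 = -1/288; ⇒ 3j(4 2 4; 0 -1 1)² = 1/462, sgn +1
I_A²/I_B² = (10/231)/(1/462) = 20/1

20/1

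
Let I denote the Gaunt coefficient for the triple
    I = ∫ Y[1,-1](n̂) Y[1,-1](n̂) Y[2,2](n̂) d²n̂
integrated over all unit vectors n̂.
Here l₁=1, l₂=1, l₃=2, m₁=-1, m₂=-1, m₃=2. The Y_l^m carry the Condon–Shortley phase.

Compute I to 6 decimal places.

m-sum 0 ✓  L=4 even ✓  0≤2≤2 ✓
Π(2lᵢ+1) = 3×3×5 = 45
triangle coeff Δ(1,1,2) = 1/30
Σ_t [0,0]: t=0:+1/1 = 1/1
(3j)²=2/15 [(1 1 2; 0 0 0)], sign=+1
Σ_t [0,0]: t=0:+1/4 = 1/4
(3j)²=1/5 [(1 1 2; -1 -1 2)], sign=+1
⇒ 4πI² = 6/5
I = (+1)√(6/5/(4π)) = 0.30901936

0.309019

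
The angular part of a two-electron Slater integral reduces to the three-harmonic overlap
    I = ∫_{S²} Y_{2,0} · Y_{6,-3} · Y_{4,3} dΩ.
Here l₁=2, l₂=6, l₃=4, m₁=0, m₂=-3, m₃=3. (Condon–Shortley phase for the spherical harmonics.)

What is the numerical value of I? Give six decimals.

-0.165283

Rules hold: Σm=0, L=12 even, 4≤4≤8.
N = 5·13·9 = 585
Δ = 4!·0!·8!/13! = 1/6435
Racah Σ t=2..2: t=2:+1/2304 = 1/2304
⇒ 3j(2 6 4; 0 0 0)² = 5/143, sgn +1
Racah Σ t=2..2: t=2:+1/20160 = 1/20160
⇒ 3j(2 6 4; 0 -3 3)² = 12/715, sgn -1
4πI² = N·(3j₀)²·(3jₘ)² = 540/1573
I = -1·√(0.343293/4π) = -0.16528277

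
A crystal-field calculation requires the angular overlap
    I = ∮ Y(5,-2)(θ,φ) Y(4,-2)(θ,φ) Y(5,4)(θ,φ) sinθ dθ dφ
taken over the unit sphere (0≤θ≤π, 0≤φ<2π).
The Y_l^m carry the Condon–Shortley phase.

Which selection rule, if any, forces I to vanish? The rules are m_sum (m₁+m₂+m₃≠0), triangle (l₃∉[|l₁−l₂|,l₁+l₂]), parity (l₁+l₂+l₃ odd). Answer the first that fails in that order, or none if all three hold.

azimuthal sum: -2 − 2 + 4 = 0  ✓
1 ≤ 5 ≤ 9 (triangle on l)  ✓
L = 5 + 4 + 5 = 14 (even)  ✓

none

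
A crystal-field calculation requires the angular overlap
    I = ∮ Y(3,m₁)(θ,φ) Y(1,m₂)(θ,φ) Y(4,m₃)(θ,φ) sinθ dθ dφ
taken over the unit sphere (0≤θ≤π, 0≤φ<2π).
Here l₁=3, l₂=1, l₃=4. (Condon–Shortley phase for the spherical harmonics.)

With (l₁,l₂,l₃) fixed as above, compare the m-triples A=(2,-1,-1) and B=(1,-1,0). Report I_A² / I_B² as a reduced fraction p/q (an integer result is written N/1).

1/2

Shared (l₁,l₂,l₃)=(3,1,4): N and (l;000)² cancel in I_A²/I_B².
A: Δ = 0!·6!·2!/9! = 1/252; Racah Σ t=0..0: t=0:+1/240 = 1/240; ⇒ 3j(3 1 4; 2 -1 -1)² = 1/84, sgn -1
B: Δ = 0!·6!·2!/9! = 1/252; Racah Σ t=0..0: t=0:+1/96 = 1/96; ⇒ 3j(3 1 4; 1 -1 0)² = 1/42, sgn +1
I_A²/I_B² = (1/84)/(1/42) = 1/2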